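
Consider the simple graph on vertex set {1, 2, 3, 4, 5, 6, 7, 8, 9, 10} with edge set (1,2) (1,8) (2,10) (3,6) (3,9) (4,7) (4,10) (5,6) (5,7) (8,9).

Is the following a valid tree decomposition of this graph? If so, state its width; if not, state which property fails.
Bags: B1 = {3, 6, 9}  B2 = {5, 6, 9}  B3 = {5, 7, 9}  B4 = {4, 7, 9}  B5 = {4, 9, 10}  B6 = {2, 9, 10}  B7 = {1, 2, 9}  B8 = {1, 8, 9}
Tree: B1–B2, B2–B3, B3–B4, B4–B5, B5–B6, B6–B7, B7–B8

Yes; width 2.

Vertex coverage: the bags together contain {1, 2, 3, 4, 5, 6, 7, 8, 9, 10}, the full vertex set. Edge coverage: each edge of G has both endpoints in at least one bag. Running intersection: for every vertex, the bags containing it form a connected subtree. All three properties hold, so this is a valid tree decomposition of width max|bag| − 1 = 2, and hence tw(G) ≤ 2.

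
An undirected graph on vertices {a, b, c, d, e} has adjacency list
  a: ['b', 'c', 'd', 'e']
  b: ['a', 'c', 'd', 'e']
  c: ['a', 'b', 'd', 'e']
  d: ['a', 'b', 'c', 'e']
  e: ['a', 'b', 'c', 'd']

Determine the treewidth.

4

A width-4 tree decomposition is:
Bags: B1 = {a, b, c, d, e}
Tree: (single bag)
With just one bag of size 5, the width is 5 − 1 = 4, so tw(G) ≤ 4. On the other hand G contains the 5-clique {a, b, c, d, e}. A clique must lie in a single bag of any decomposition, so no decomposition can have width below 4. Therefore the treewidth is 4.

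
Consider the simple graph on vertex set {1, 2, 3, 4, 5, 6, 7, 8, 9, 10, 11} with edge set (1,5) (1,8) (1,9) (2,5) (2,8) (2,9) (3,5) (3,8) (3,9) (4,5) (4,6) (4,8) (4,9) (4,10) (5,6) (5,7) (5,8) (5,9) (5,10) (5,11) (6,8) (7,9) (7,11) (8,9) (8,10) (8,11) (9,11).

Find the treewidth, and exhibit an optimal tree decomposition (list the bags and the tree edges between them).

Each bag holds 4 vertices, so the decomposition has width 3, which upper-bounds the treewidth. For the lower bound, the 4 vertices {1, 5, 8, 9} are pairwise adjacent, and any tree decomposition puts a clique entirely inside one bag — forcing width ≥ 3. Hence tw(G) = 3 exactly.

Treewidth 3.
One optimal decomposition is:
Bags: B1 = {5, 8, 9, 11}  B2 = {4, 5, 8, 9}  B3 = {4, 5, 8, 10}  B4 = {4, 5, 6, 8}  B5 = {3, 5, 8, 9}  B6 = {2, 5, 8, 9}  B7 = {1, 5, 8, 9}  B8 = {5, 7, 9, 11}
Tree: B1–B2, B2–B3, B2–B4, B1–B5, B2–B6, B1–B7, B1–B8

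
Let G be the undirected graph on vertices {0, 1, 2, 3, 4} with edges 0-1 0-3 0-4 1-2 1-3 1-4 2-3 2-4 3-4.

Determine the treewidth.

A width-3 tree decomposition is:
Bags: B1 = {0, 1, 3, 4}  B2 = {1, 2, 3, 4}
Tree: B1–B2
Every bag has size at most 4, so the width is 4 − 1 = 3 and tw(G) ≤ 3. For the lower bound, the 4 vertices {0, 1, 3, 4} are pairwise adjacent, and any tree decomposition puts a clique entirely inside one bag — forcing width ≥ 3. Therefore the treewidth is 3.

3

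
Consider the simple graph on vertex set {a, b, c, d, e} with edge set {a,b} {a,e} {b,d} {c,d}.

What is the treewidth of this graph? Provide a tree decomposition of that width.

Treewidth 1.
Bags: B1 = {c, d}  B2 = {b, d}  B3 = {a, b}  B4 = {a, e}
Tree: B1–B2, B2–B3, B3–B4

The largest bag has 2 vertices, giving width 1; this decomposition certifies tw(G) ≤ 1. G has an edge, so its treewidth is at least 1. The upper and lower bounds meet at 1, so that is the treewidth.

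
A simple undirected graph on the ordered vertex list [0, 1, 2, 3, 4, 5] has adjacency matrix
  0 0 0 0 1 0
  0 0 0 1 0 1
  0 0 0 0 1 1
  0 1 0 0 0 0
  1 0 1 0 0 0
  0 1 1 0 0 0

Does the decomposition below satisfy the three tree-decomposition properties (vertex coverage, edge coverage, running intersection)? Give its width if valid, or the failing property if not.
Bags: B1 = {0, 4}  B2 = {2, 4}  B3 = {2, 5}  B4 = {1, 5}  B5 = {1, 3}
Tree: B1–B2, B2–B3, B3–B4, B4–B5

Vertex coverage: the bags together contain {0, 1, 2, 3, 4, 5}, the full vertex set. Edge coverage: each edge of G has both endpoints in at least one bag. Running intersection: for every vertex, the bags containing it form a connected subtree. All three properties hold, so this is a valid tree decomposition of width max|bag| − 1 = 1, and hence tw(G) ≤ 1.

Yes; width 1.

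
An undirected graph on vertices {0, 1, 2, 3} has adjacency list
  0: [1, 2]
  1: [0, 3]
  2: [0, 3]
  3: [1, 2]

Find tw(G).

A width-2 tree decomposition is:
Bags: B1 = {0, 1, 2}  B2 = {1, 2, 3}
Tree: B1–B2
The largest bag has 3 vertices, giving width 2; this decomposition certifies tw(G) ≤ 2. The edges 2–0–1–3–2 form a cycle, so G is not a tree and its treewidth is at least 2. Combining the bounds, tw(G) = 2.

2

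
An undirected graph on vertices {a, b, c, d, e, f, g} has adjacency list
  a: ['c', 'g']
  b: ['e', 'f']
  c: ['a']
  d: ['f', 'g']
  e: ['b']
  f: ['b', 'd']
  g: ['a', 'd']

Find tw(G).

1

A width-1 tree decomposition is:
Bags: B1 = {a, c}  B2 = {a, g}  B3 = {d, g}  B4 = {d, f}  B5 = {b, f}  B6 = {b, e}
Tree: B1–B2, B2–B3, B3–B4, B4–B5, B5–B6
Every bag has size at most 2, so the width is 2 − 1 = 1 and tw(G) ≤ 1. Since G has at least one edge (e.g. c–a), it is not an edgeless graph, so tw(G) ≥ 1. Combining the bounds, tw(G) = 1.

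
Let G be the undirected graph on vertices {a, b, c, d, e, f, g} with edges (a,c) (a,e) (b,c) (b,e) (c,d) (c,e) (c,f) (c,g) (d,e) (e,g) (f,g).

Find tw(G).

2

A width-2 tree decomposition is:
Bags: B1 = {c, d, e}  B2 = {a, c, e}  B3 = {b, c, e}  B4 = {c, e, g}  B5 = {c, f, g}
Tree: B1–B2, B1–B3, B1–B4, B4–B5
Each bag holds 3 vertices, so the decomposition has width 2, which upper-bounds the treewidth. Conversely, {c, d, e} is a clique of size 3, and the vertices of any clique must share a bag in every tree decomposition; so some bag has ≥ 3 vertices and tw(G) ≥ 2. Hence tw(G) = 2 exactly.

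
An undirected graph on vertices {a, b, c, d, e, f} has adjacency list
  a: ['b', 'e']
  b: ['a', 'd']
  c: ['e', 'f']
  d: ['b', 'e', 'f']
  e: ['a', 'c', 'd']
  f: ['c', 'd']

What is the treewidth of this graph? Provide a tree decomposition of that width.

Treewidth 2.
One such decomposition:
Bags: B1 = {c, d, f}  B2 = {c, d, e}  B3 = {b, d, e}  B4 = {a, b, e}
Tree: B1–B2, B2–B3, B3–B4

The largest bag has 3 vertices, giving width 2; this decomposition certifies tw(G) ≤ 2. For the lower bound, G contains the cycle f–c–e–d–f, so G is not a forest; only forests have treewidth ≤ 1, hence tw(G) ≥ 2. The upper and lower bounds meet at 2, so that is the treewidth.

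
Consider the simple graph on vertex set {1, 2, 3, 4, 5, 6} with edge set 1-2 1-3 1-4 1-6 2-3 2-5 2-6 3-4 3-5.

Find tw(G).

A width-2 tree decomposition is:
Bags: B1 = {2, 3, 5}  B2 = {1, 2, 3}  B3 = {1, 2, 6}  B4 = {1, 3, 4}
Tree: B1–B2, B2–B3, B2–B4
Each bag holds 3 vertices, so the decomposition has width 2, which upper-bounds the treewidth. Conversely, {1, 2, 3} is a clique of size 3, and the vertices of any clique must share a bag in every tree decomposition; so some bag has ≥ 3 vertices and tw(G) ≥ 2. The upper and lower bounds meet at 2, so that is the treewidth.

2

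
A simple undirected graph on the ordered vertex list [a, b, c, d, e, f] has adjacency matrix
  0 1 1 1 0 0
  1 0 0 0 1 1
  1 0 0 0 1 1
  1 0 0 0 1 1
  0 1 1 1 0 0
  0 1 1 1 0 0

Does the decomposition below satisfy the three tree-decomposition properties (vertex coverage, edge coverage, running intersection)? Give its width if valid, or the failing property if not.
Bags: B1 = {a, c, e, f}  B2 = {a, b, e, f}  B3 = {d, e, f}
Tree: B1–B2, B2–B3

No — edge (a,d) lies in no bag.

A tree decomposition must satisfy three properties: every vertex lies in some bag; for every edge, both endpoints lie together in some bag; and for every vertex, the bags containing it form a connected subtree. Here edge (a,d) lies in no bag, so the decomposition is invalid.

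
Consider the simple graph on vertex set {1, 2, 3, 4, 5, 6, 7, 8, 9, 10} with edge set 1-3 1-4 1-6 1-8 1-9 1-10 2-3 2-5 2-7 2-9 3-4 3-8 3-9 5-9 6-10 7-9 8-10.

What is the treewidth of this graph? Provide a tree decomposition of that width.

Treewidth 2.
One such decomposition:
Bags: B1 = {1, 3, 9}  B2 = {1, 3, 8}  B3 = {2, 3, 9}  B4 = {1, 3, 4}  B5 = {2, 7, 9}  B6 = {1, 8, 10}  B7 = {1, 6, 10}  B8 = {2, 5, 9}
Tree: B1–B2, B1–B3, B2–B4, B3–B5, B2–B6, B6–B7, B5–B8

Every bag has size at most 3, so the width is 3 − 1 = 2 and tw(G) ≤ 2. Conversely, {1, 8, 10} is a clique of size 3, and the vertices of any clique must share a bag in every tree decomposition; so some bag has ≥ 3 vertices and tw(G) ≥ 2. Combining the bounds, tw(G) = 2.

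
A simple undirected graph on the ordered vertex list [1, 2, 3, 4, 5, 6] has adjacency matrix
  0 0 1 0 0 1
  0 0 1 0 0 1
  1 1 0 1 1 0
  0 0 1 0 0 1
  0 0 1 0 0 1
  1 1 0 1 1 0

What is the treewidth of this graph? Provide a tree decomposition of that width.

Each bag holds 3 vertices, so the decomposition has width 2, which upper-bounds the treewidth. For the lower bound, G contains the cycle 4–3–1–6–4, so G is not a forest; only forests have treewidth ≤ 1, hence tw(G) ≥ 2. Hence tw(G) = 2 exactly.

Treewidth 2.
Bags: B1 = {3, 4, 6}  B2 = {1, 3, 6}  B3 = {2, 3, 6}  B4 = {3, 5, 6}
Tree: B1–B2, B2–B3, B3–B4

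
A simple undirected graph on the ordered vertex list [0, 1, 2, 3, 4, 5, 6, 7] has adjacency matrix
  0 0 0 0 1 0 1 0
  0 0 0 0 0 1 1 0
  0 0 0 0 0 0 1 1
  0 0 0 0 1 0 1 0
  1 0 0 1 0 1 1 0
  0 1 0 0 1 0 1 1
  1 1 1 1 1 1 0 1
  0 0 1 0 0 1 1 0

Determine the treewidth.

2

A width-2 tree decomposition is:
Bags: B1 = {5, 6, 7}  B2 = {1, 5, 6}  B3 = {4, 5, 6}  B4 = {3, 4, 6}  B5 = {2, 6, 7}  B6 = {0, 4, 6}
Tree: B1–B2, B1–B3, B3–B4, B1–B5, B3–B6
The largest bag has 3 vertices, giving width 2; this decomposition certifies tw(G) ≤ 2. For the lower bound, the 3 vertices {1, 5, 6} are pairwise adjacent, and any tree decomposition puts a clique entirely inside one bag — forcing width ≥ 2. Combining the bounds, tw(G) = 2.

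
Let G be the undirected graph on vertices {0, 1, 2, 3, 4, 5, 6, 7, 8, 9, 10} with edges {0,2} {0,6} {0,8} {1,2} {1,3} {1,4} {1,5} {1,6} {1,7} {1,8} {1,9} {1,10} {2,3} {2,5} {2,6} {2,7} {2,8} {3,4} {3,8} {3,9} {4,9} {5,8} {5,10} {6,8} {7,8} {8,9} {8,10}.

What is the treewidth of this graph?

A width-3 tree decomposition is:
Bags: B1 = {1, 2, 3, 8}  B2 = {1, 2, 5, 8}  B3 = {1, 5, 8, 10}  B4 = {1, 2, 6, 8}  B5 = {1, 3, 8, 9}  B6 = {1, 2, 7, 8}  B7 = {0, 2, 6, 8}  B8 = {1, 3, 4, 9}
Tree: B1–B2, B2–B3, B1–B4, B1–B5, B2–B6, B4–B7, B5–B8
Every bag has size at most 4, so the width is 4 − 1 = 3 and tw(G) ≤ 3. Conversely, {0, 2, 6, 8} is a clique of size 4, and the vertices of any clique must share a bag in every tree decomposition; so some bag has ≥ 4 vertices and tw(G) ≥ 3. Therefore the treewidth is 3.

3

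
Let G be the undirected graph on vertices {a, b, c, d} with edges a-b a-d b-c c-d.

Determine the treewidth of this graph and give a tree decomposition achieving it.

Treewidth 2.
Bags: B1 = {a, b, d}  B2 = {b, c, d}
Tree: B1–B2

The largest bag has 3 vertices, giving width 2; this decomposition certifies tw(G) ≤ 2. For the lower bound, G contains the cycle d–a–b–c–d, so G is not a forest; only forests have treewidth ≤ 1, hence tw(G) ≥ 2. The upper and lower bounds meet at 2, so that is the treewidth.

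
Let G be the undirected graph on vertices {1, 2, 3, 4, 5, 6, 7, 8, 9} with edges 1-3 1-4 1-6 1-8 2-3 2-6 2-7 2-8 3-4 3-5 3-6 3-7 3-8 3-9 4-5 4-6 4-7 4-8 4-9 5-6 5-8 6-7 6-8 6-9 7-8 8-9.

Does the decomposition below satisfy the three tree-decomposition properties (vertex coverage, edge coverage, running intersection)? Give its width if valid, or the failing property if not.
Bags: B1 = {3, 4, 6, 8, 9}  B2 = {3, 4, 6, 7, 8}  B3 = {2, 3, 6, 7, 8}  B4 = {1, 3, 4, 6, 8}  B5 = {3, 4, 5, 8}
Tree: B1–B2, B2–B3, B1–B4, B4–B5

No — edge (6,5) lies in no bag.

A tree decomposition must satisfy three properties: every vertex lies in some bag; for every edge, both endpoints lie together in some bag; and for every vertex, the bags containing it form a connected subtree. Here edge (6,5) lies in no bag, so the decomposition is invalid.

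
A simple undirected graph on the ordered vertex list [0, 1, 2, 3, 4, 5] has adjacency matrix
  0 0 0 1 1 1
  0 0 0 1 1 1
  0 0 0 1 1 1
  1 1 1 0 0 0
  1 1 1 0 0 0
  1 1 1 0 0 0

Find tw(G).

A width-3 tree decomposition is:
Bags: B1 = {0, 1, 2, 4}  B2 = {0, 1, 2, 5}  B3 = {0, 1, 2, 3}
Tree: B1–B2, B2–B3
Every bag has size at most 4, so the width is 4 − 1 = 3 and tw(G) ≤ 3. For the lower bound: the 4 vertex sets {2,4}, {0,5}, {1}, {3} are disjoint, each induces a connected subgraph, and every pair is joined by at least one edge of G. Contracting each set to a single vertex therefore yields K_{4} as a minor, and since treewidth is minor-monotone, tw(G) ≥ tw(K_{4}) = 3. Therefore the treewidth is 3.

3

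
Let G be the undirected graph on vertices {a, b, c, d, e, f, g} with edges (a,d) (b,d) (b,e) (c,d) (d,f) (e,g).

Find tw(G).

A width-1 tree decomposition is:
Bags: B1 = {b, d}  B2 = {b, e}  B3 = {d, f}  B4 = {a, d}  B5 = {c, d}  B6 = {e, g}
Tree: B1–B2, B1–B3, B3–B4, B3–B5, B2–B6
Every bag has size at most 2, so the width is 2 − 1 = 1 and tw(G) ≤ 1. Since G has at least one edge (e.g. b–d), it is not an edgeless graph, so tw(G) ≥ 1. Therefore the treewidth is 1.

1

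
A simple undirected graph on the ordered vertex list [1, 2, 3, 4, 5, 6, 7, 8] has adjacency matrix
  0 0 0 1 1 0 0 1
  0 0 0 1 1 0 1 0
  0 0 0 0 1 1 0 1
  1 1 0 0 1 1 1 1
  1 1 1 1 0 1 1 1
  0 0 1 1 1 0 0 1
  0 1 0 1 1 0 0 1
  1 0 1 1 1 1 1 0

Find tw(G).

A width-3 tree decomposition is:
Bags: B1 = {4, 5, 7, 8}  B2 = {4, 5, 6, 8}  B3 = {1, 4, 5, 8}  B4 = {3, 5, 6, 8}  B5 = {2, 4, 5, 7}
Tree: B1–B2, B2–B3, B2–B4, B1–B5
Every bag has size at most 4, so the width is 4 − 1 = 3 and tw(G) ≤ 3. For the lower bound, the 4 vertices {3, 5, 6, 8} are pairwise adjacent, and any tree decomposition puts a clique entirely inside one bag — forcing width ≥ 3. Therefore the treewidth is 3.

3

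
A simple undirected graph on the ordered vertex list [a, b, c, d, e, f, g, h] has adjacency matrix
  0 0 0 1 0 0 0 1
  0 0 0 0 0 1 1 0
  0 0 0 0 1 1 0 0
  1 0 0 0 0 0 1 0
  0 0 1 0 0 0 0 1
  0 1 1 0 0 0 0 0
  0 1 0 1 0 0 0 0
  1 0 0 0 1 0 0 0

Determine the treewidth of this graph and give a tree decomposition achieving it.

Treewidth 2.
One such decomposition:
Bags: B1 = {b, c, f}  B2 = {b, c, e}  B3 = {b, e, h}  B4 = {a, b, h}  B5 = {a, b, d}  B6 = {b, d, g}
Tree: B1–B2, B2–B3, B3–B4, B4–B5, B5–B6

The largest bag has 3 vertices, giving width 2; this decomposition certifies tw(G) ≤ 2. For the lower bound, G contains the cycle b–f–c–e–h–a–d–g–b, so G is not a forest; only forests have treewidth ≤ 1, hence tw(G) ≥ 2. Combining the bounds, tw(G) = 2.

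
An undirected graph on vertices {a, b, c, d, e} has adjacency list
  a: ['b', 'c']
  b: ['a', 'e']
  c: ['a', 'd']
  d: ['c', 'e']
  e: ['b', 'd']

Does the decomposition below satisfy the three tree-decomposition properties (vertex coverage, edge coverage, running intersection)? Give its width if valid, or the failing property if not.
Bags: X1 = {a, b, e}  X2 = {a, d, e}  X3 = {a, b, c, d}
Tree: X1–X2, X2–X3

A tree decomposition must satisfy three properties: every vertex lies in some bag; for every edge, both endpoints lie together in some bag; and for every vertex, the bags containing it form a connected subtree. Here bags containing vertex b are not connected in the tree, so the decomposition is invalid.

No — bags containing vertex b are not connected in the tree.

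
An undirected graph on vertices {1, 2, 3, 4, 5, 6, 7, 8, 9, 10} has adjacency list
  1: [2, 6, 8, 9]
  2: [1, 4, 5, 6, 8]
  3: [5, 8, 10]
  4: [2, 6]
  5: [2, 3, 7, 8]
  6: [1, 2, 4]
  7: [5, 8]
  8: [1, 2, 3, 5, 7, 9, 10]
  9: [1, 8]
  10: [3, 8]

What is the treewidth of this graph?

2

A width-2 tree decomposition is:
Bags: B1 = {2, 5, 8}  B2 = {1, 2, 8}  B3 = {3, 5, 8}  B4 = {1, 2, 6}  B5 = {3, 8, 10}  B6 = {2, 4, 6}  B7 = {1, 8, 9}  B8 = {5, 7, 8}
Tree: B1–B2, B1–B3, B2–B4, B3–B5, B4–B6, B2–B7, B3–B8
Each bag holds 3 vertices, so the decomposition has width 2, which upper-bounds the treewidth. Conversely, {1, 8, 9} is a clique of size 3, and the vertices of any clique must share a bag in every tree decomposition; so some bag has ≥ 3 vertices and tw(G) ≥ 2. The upper and lower bounds meet at 2, so that is the treewidth.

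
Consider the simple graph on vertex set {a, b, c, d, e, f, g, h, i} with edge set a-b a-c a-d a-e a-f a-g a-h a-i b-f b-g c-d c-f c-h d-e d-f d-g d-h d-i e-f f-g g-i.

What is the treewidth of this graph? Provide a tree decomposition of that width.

Treewidth 3.
One optimal decomposition is:
Bags: B1 = {a, d, f, g}  B2 = {a, b, f, g}  B3 = {a, c, d, f}  B4 = {a, c, d, h}  B5 = {a, d, e, f}  B6 = {a, d, g, i}
Tree: B1–B2, B1–B3, B3–B4, B3–B5, B1–B6

Each bag holds 4 vertices, so the decomposition has width 3, which upper-bounds the treewidth. For the lower bound, the 4 vertices {a, c, d, h} are pairwise adjacent, and any tree decomposition puts a clique entirely inside one bag — forcing width ≥ 3. The upper and lower bounds meet at 3, so that is the treewidth.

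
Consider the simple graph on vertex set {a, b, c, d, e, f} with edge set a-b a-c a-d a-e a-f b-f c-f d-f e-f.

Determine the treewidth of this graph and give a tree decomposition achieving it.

Treewidth 2.
One optimal decomposition is:
Bags: B1 = {a, d, f}  B2 = {a, e, f}  B3 = {a, b, f}  B4 = {a, c, f}
Tree: B1–B2, B1–B3, B1–B4

Each bag holds 3 vertices, so the decomposition has width 2, which upper-bounds the treewidth. Conversely, {a, d, f} is a clique of size 3, and the vertices of any clique must share a bag in every tree decomposition; so some bag has ≥ 3 vertices and tw(G) ≥ 2. Hence tw(G) = 2 exactly.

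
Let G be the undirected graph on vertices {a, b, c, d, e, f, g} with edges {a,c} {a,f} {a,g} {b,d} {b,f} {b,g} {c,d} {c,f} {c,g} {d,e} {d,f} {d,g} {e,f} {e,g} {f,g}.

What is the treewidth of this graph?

A width-3 tree decomposition is:
Bags: B1 = {b, d, f, g}  B2 = {d, e, f, g}  B3 = {c, d, f, g}  B4 = {a, c, f, g}
Tree: B1–B2, B1–B3, B3–B4
Every bag has size at most 4, so the width is 4 − 1 = 3 and tw(G) ≤ 3. On the other hand G contains the 4-clique {d, e, f, g}. A clique must lie in a single bag of any decomposition, so no decomposition can have width below 3. Combining the bounds, tw(G) = 3.

3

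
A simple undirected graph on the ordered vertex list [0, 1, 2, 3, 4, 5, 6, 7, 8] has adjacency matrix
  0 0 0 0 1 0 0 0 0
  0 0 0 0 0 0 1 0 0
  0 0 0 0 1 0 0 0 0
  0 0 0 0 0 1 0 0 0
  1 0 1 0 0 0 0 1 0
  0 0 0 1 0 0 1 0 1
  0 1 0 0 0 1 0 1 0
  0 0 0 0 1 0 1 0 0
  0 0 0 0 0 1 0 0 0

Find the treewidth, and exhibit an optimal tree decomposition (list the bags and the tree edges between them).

Every bag has size at most 2, so the width is 2 − 1 = 1 and tw(G) ≤ 1. Any graph with an edge has treewidth ≥ 1, and G has the edge 6–5. Hence tw(G) = 1 exactly.

Treewidth 1.
One such decomposition:
Bags: B1 = {5, 6}  B2 = {6, 7}  B3 = {4, 7}  B4 = {3, 5}  B5 = {0, 4}  B6 = {2, 4}  B7 = {5, 8}  B8 = {1, 6}
Tree: B1–B2, B2–B3, B1–B4, B3–B5, B3–B6, B4–B7, B1–B8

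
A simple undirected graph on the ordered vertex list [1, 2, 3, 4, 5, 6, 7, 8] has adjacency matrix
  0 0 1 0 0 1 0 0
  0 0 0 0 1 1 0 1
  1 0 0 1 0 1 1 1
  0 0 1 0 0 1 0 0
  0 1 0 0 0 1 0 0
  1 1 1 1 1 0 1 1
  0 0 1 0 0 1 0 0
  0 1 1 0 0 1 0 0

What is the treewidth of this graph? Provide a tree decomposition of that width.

Treewidth 2.
Bags: B1 = {3, 4, 6}  B2 = {3, 6, 8}  B3 = {2, 6, 8}  B4 = {1, 3, 6}  B5 = {3, 6, 7}  B6 = {2, 5, 6}
Tree: B1–B2, B2–B3, B2–B4, B1–B5, B3–B6

The largest bag has 3 vertices, giving width 2; this decomposition certifies tw(G) ≤ 2. On the other hand G contains the 3-clique {2, 6, 8}. A clique must lie in a single bag of any decomposition, so no decomposition can have width below 2. The upper and lower bounds meet at 2, so that is the treewidth.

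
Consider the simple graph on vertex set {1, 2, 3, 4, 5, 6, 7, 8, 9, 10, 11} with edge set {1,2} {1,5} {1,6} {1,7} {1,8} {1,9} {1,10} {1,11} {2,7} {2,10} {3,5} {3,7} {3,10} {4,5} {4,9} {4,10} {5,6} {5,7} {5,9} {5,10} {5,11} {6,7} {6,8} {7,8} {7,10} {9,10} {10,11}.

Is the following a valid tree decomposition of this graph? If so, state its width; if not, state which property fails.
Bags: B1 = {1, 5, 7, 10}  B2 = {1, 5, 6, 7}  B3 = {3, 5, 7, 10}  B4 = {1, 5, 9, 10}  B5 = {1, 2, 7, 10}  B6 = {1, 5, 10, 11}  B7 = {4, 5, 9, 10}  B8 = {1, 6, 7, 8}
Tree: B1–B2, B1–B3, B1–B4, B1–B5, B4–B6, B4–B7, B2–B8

Every vertex of G appears in some bag (union = {1, 2, 3, 4, 5, 6, 7, 8, 9, 10, 11}); every edge is covered by a bag; and for each vertex v the set of bags containing v is connected in the bag tree. The decomposition is therefore valid. The largest bag has 4 vertices, so the width is 3.

Yes; width 3.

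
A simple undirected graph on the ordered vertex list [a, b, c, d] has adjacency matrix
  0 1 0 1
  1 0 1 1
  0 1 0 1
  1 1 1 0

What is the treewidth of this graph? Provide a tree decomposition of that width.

Each bag holds 3 vertices, so the decomposition has width 2, which upper-bounds the treewidth. Conversely, {b, c, d} is a clique of size 3, and the vertices of any clique must share a bag in every tree decomposition; so some bag has ≥ 3 vertices and tw(G) ≥ 2. Combining the bounds, tw(G) = 2.

Treewidth 2.
Bags: B1 = {a, b, d}  B2 = {b, c, d}
Tree: B1–B2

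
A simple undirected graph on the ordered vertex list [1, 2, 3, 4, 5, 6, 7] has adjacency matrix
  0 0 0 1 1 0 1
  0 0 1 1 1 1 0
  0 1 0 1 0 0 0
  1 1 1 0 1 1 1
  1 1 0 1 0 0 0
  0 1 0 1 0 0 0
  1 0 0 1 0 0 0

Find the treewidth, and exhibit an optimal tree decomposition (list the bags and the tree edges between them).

The largest bag has 3 vertices, giving width 2; this decomposition certifies tw(G) ≤ 2. Conversely, {1, 4, 5} is a clique of size 3, and the vertices of any clique must share a bag in every tree decomposition; so some bag has ≥ 3 vertices and tw(G) ≥ 2. The upper and lower bounds meet at 2, so that is the treewidth.

Treewidth 2.
One such decomposition:
Bags: B1 = {2, 4, 6}  B2 = {2, 4, 5}  B3 = {1, 4, 5}  B4 = {1, 4, 7}  B5 = {2, 3, 4}
Tree: B1–B2, B2–B3, B3–B4, B1–B5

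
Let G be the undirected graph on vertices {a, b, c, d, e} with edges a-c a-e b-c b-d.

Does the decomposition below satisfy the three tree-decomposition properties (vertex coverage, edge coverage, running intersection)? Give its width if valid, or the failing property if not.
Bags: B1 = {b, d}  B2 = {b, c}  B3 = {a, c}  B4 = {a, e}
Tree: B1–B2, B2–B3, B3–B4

Yes; width 1.

Every vertex of G appears in some bag (union = {a, b, c, d, e}); every edge is covered by a bag; and for each vertex v the set of bags containing v is connected in the bag tree. The decomposition is therefore valid. The largest bag has 2 vertices, so the width is 1.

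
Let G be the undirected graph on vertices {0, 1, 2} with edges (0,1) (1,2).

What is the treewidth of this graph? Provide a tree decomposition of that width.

Every bag has size at most 2, so the width is 2 − 1 = 1 and tw(G) ≤ 1. Since G has at least one edge (e.g. 2–1), it is not an edgeless graph, so tw(G) ≥ 1. Therefore the treewidth is 1.

Treewidth 1.
One optimal decomposition is:
Bags: B1 = {1, 2}  B2 = {0, 1}
Tree: B1–B2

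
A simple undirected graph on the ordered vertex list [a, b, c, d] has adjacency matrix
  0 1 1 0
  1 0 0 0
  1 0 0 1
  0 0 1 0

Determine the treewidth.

1

A width-1 tree decomposition is:
Bags: B1 = {c, d}  B2 = {a, c}  B3 = {a, b}
Tree: B1–B2, B2–B3
Each bag holds 2 vertices, so the decomposition has width 1, which upper-bounds the treewidth. Any graph with an edge has treewidth ≥ 1, and G has the edge d–c. The upper and lower bounds meet at 1, so that is the treewidth.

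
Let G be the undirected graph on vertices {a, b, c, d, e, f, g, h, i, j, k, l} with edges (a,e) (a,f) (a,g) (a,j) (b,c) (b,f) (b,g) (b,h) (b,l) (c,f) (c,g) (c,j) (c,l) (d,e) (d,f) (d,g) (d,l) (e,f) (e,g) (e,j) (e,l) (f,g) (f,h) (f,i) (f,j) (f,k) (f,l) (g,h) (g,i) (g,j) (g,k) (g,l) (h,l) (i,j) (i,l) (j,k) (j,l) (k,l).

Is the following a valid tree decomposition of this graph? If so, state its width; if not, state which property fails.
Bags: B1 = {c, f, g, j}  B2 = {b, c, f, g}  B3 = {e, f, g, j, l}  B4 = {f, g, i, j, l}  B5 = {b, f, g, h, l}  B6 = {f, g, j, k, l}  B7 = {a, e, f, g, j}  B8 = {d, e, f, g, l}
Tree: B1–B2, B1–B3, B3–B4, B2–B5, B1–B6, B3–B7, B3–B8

A tree decomposition must satisfy three properties: every vertex lies in some bag; for every edge, both endpoints lie together in some bag; and for every vertex, the bags containing it form a connected subtree. Here edge (l,c) lies in no bag, so the decomposition is invalid.

No — edge (l,c) lies in no bag.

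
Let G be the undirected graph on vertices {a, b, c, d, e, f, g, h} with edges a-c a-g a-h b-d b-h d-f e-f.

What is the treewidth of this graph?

A width-1 tree decomposition is:
Bags: B1 = {b, d}  B2 = {b, h}  B3 = {d, f}  B4 = {e, f}  B5 = {a, h}  B6 = {a, g}  B7 = {a, c}
Tree: B1–B2, B1–B3, B3–B4, B2–B5, B5–B6, B5–B7
Each bag holds 2 vertices, so the decomposition has width 1, which upper-bounds the treewidth. Any graph with an edge has treewidth ≥ 1, and G has the edge d–b. Hence tw(G) = 1 exactly.

1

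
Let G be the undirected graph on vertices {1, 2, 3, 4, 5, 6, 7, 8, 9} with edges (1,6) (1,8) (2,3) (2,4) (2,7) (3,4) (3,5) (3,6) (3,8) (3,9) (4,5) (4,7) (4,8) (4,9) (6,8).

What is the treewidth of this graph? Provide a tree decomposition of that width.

Treewidth 2.
One optimal decomposition is:
Bags: B1 = {3, 4, 5}  B2 = {3, 4, 8}  B3 = {2, 3, 4}  B4 = {3, 6, 8}  B5 = {3, 4, 9}  B6 = {1, 6, 8}  B7 = {2, 4, 7}
Tree: B1–B2, B2–B3, B2–B4, B2–B5, B4–B6, B3–B7

The largest bag has 3 vertices, giving width 2; this decomposition certifies tw(G) ≤ 2. On the other hand G contains the 3-clique {1, 6, 8}. A clique must lie in a single bag of any decomposition, so no decomposition can have width below 2. The upper and lower bounds meet at 2, so that is the treewidth.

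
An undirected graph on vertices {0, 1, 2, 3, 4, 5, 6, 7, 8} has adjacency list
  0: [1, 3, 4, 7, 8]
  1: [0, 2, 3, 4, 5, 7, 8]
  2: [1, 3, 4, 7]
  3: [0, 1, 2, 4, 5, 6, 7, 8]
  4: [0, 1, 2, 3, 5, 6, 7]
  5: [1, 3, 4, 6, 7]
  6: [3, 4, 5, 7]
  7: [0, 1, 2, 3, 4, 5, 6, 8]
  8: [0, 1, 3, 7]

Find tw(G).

A width-4 tree decomposition is:
Bags: B1 = {0, 1, 3, 7, 8}  B2 = {0, 1, 3, 4, 7}  B3 = {1, 3, 4, 5, 7}  B4 = {3, 4, 5, 6, 7}  B5 = {1, 2, 3, 4, 7}
Tree: B1–B2, B2–B3, B3–B4, B2–B5
Every bag has size at most 5, so the width is 5 − 1 = 4 and tw(G) ≤ 4. On the other hand G contains the 5-clique {0, 1, 3, 7, 8}. A clique must lie in a single bag of any decomposition, so no decomposition can have width below 4. Therefore the treewidth is 4.

4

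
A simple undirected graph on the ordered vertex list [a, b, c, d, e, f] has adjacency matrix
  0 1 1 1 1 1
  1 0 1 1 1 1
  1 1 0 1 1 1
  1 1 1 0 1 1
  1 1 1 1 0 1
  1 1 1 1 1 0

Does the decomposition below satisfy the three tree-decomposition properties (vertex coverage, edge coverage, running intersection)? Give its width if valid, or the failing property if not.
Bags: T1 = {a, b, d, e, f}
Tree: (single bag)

A tree decomposition must satisfy three properties: every vertex lies in some bag; for every edge, both endpoints lie together in some bag; and for every vertex, the bags containing it form a connected subtree. Here vertex c appears in no bag, so the decomposition is invalid.

No — vertex c appears in no bag.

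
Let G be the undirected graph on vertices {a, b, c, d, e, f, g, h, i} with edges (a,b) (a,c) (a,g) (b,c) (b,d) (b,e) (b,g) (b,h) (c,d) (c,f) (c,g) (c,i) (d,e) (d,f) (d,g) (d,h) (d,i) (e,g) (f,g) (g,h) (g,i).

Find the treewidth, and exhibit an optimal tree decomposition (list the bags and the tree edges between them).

Treewidth 3.
Bags: B1 = {b, c, d, g}  B2 = {b, d, g, h}  B3 = {c, d, g, i}  B4 = {a, b, c, g}  B5 = {c, d, f, g}  B6 = {b, d, e, g}
Tree: B1–B2, B1–B3, B1–B4, B3–B5, B1–B6

Every bag has size at most 4, so the width is 4 − 1 = 3 and tw(G) ≤ 3. For the lower bound, the 4 vertices {c, d, f, g} are pairwise adjacent, and any tree decomposition puts a clique entirely inside one bag — forcing width ≥ 3. Therefore the treewidth is 3.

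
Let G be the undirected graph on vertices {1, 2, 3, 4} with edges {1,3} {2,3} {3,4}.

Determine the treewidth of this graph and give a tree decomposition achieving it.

Each bag holds 2 vertices, so the decomposition has width 1, which upper-bounds the treewidth. G has an edge, so its treewidth is at least 1. The upper and lower bounds meet at 1, so that is the treewidth.

Treewidth 1.
Bags: B1 = {1, 3}  B2 = {2, 3}  B3 = {3, 4}
Tree: B1–B2, B2–B3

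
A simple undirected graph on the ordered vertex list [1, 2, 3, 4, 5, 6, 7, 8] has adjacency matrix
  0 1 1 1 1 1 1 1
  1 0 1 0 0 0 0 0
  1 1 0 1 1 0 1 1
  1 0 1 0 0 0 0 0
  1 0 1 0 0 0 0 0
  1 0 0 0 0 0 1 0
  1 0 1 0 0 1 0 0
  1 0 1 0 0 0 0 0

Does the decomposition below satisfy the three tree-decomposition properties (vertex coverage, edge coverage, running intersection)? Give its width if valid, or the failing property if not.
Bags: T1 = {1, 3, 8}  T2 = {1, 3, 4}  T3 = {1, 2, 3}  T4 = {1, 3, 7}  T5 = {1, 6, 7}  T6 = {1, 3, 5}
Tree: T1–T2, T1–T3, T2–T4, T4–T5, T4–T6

Checking the three conditions: (i) the bags cover all of {1, 2, 3, 4, 5, 6, 7, 8}; (ii) for each edge, some bag contains both endpoints; (iii) the bags containing any fixed vertex form a subtree. All hold, so the decomposition is valid with width 3 − 1 = 2.

Yes; width 2.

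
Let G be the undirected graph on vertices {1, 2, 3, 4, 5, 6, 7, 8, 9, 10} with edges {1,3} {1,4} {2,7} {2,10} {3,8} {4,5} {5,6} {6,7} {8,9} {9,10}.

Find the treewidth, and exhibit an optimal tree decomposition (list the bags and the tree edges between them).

Treewidth 2.
One optimal decomposition is:
Bags: B1 = {5, 6, 7}  B2 = {2, 5, 7}  B3 = {2, 5, 10}  B4 = {5, 9, 10}  B5 = {5, 8, 9}  B6 = {3, 5, 8}  B7 = {1, 3, 5}  B8 = {1, 4, 5}
Tree: B1–B2, B2–B3, B3–B4, B4–B5, B5–B6, B6–B7, B7–B8

The largest bag has 3 vertices, giving width 2; this decomposition certifies tw(G) ≤ 2. For the lower bound, G contains the cycle 5–6–7–2–10–9–8–3–1–4–5, so G is not a forest; only forests have treewidth ≤ 1, hence tw(G) ≥ 2. Hence tw(G) = 2 exactly.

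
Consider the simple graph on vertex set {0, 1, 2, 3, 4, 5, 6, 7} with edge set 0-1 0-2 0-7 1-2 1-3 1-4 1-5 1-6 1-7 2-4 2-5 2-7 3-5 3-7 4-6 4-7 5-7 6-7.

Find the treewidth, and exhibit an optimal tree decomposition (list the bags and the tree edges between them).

Each bag holds 4 vertices, so the decomposition has width 3, which upper-bounds the treewidth. On the other hand G contains the 4-clique {0, 1, 2, 7}. A clique must lie in a single bag of any decomposition, so no decomposition can have width below 3. The upper and lower bounds meet at 3, so that is the treewidth.

Treewidth 3.
One such decomposition:
Bags: B1 = {1, 2, 4, 7}  B2 = {1, 4, 6, 7}  B3 = {1, 2, 5, 7}  B4 = {0, 1, 2, 7}  B5 = {1, 3, 5, 7}
Tree: B1–B2, B1–B3, B1–B4, B3–B5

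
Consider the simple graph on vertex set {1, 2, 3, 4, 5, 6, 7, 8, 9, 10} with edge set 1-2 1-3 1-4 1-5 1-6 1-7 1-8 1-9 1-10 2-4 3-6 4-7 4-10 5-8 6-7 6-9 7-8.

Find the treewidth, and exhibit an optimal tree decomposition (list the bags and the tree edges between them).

Every bag has size at most 3, so the width is 3 − 1 = 2 and tw(G) ≤ 2. Conversely, {1, 3, 6} is a clique of size 3, and the vertices of any clique must share a bag in every tree decomposition; so some bag has ≥ 3 vertices and tw(G) ≥ 2. Combining the bounds, tw(G) = 2.

Treewidth 2.
One optimal decomposition is:
Bags: B1 = {1, 6, 9}  B2 = {1, 3, 6}  B3 = {1, 6, 7}  B4 = {1, 4, 7}  B5 = {1, 2, 4}  B6 = {1, 7, 8}  B7 = {1, 5, 8}  B8 = {1, 4, 10}
Tree: B1–B2, B2–B3, B3–B4, B4–B5, B4–B6, B6–B7, B4–B8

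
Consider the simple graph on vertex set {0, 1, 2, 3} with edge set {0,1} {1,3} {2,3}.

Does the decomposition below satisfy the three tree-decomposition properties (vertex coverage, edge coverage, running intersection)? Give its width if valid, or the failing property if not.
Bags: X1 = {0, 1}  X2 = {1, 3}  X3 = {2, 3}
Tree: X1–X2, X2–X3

Yes; width 1.

Vertex coverage: the bags together contain {0, 1, 2, 3}, the full vertex set. Edge coverage: each edge of G has both endpoints in at least one bag. Running intersection: for every vertex, the bags containing it form a connected subtree. All three properties hold, so this is a valid tree decomposition of width max|bag| − 1 = 1, and hence tw(G) ≤ 1.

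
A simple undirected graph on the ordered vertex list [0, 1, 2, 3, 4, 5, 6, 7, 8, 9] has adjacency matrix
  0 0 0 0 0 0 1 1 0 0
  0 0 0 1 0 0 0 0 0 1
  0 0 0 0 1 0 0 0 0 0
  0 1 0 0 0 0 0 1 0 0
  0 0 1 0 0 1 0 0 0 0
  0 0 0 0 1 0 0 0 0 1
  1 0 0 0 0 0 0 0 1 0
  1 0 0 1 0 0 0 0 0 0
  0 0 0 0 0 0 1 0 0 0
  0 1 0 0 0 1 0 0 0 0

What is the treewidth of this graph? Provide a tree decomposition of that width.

Each bag holds 2 vertices, so the decomposition has width 1, which upper-bounds the treewidth. Any graph with an edge has treewidth ≥ 1, and G has the edge 8–6. Therefore the treewidth is 1.

Treewidth 1.
One such decomposition:
Bags: B1 = {6, 8}  B2 = {0, 6}  B3 = {0, 7}  B4 = {3, 7}  B5 = {1, 3}  B6 = {1, 9}  B7 = {5, 9}  B8 = {4, 5}  B9 = {2, 4}
Tree: B1–B2, B2–B3, B3–B4, B4–B5, B5–B6, B6–B7, B7–B8, B8–B9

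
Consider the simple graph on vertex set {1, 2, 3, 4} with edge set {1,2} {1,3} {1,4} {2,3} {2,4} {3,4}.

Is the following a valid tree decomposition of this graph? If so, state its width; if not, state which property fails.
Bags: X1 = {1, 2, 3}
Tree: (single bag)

No — vertex 4 appears in no bag.

A tree decomposition must satisfy three properties: every vertex lies in some bag; for every edge, both endpoints lie together in some bag; and for every vertex, the bags containing it form a connected subtree. Here vertex 4 appears in no bag, so the decomposition is invalid.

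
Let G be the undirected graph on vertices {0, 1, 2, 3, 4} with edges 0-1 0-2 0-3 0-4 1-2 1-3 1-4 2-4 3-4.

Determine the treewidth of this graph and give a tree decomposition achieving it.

Treewidth 3.
One such decomposition:
Bags: B1 = {0, 1, 2, 4}  B2 = {0, 1, 3, 4}
Tree: B1–B2

Each bag holds 4 vertices, so the decomposition has width 3, which upper-bounds the treewidth. On the other hand G contains the 4-clique {0, 1, 2, 4}. A clique must lie in a single bag of any decomposition, so no decomposition can have width below 3. Therefore the treewidth is 3.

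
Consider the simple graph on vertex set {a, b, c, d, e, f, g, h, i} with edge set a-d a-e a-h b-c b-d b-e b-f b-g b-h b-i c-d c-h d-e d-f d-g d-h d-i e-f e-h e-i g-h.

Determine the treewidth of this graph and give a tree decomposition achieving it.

Each bag holds 4 vertices, so the decomposition has width 3, which upper-bounds the treewidth. For the lower bound, the 4 vertices {a, d, e, h} are pairwise adjacent, and any tree decomposition puts a clique entirely inside one bag — forcing width ≥ 3. Combining the bounds, tw(G) = 3.

Treewidth 3.
Bags: B1 = {b, d, e, h}  B2 = {b, d, e, i}  B3 = {b, d, e, f}  B4 = {b, c, d, h}  B5 = {b, d, g, h}  B6 = {a, d, e, h}
Tree: B1–B2, B1–B3, B1–B4, B1–B5, B1–B6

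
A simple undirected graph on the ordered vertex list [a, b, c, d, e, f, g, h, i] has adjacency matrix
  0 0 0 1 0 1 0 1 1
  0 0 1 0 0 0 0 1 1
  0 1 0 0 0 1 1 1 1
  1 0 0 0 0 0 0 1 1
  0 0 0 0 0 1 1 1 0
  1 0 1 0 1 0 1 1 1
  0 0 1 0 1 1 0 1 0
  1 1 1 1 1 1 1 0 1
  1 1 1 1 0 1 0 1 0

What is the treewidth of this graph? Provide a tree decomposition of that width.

The largest bag has 4 vertices, giving width 3; this decomposition certifies tw(G) ≤ 3. On the other hand G contains the 4-clique {a, d, h, i}. A clique must lie in a single bag of any decomposition, so no decomposition can have width below 3. Therefore the treewidth is 3.

Treewidth 3.
One such decomposition:
Bags: B1 = {c, f, h, i}  B2 = {a, f, h, i}  B3 = {c, f, g, h}  B4 = {a, d, h, i}  B5 = {b, c, h, i}  B6 = {e, f, g, h}
Tree: B1–B2, B1–B3, B2–B4, B1–B5, B3–B6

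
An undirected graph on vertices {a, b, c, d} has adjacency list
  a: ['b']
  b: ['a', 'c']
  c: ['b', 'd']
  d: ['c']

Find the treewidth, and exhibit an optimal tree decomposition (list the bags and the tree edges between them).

Each bag holds 2 vertices, so the decomposition has width 1, which upper-bounds the treewidth. G has an edge, so its treewidth is at least 1. The upper and lower bounds meet at 1, so that is the treewidth.

Treewidth 1.
One optimal decomposition is:
Bags: B1 = {c, d}  B2 = {b, c}  B3 = {a, b}
Tree: B1–B2, B2–B3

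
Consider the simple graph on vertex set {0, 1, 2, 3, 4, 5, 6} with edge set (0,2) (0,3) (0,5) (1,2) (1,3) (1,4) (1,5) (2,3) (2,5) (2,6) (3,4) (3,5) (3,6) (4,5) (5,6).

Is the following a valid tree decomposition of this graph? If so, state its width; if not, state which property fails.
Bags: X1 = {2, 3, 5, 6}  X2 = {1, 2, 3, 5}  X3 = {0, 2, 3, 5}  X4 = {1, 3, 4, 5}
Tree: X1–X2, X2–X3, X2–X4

Yes; width 3.

Every vertex of G appears in some bag (union = {0, 1, 2, 3, 4, 5, 6}); every edge is covered by a bag; and for each vertex v the set of bags containing v is connected in the bag tree. The decomposition is therefore valid. The largest bag has 4 vertices, so the width is 3.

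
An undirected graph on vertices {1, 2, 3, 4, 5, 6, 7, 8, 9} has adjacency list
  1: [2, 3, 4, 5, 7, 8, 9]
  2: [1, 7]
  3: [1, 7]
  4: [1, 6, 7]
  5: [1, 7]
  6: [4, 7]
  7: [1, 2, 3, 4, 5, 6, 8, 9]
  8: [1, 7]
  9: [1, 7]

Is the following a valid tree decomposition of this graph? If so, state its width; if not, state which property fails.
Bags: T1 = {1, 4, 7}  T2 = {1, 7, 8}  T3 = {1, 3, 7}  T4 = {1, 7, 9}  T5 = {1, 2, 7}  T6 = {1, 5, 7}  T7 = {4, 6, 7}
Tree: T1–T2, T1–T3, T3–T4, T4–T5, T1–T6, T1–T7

Yes; width 2.

Checking the three conditions: (i) the bags cover all of {1, 2, 3, 4, 5, 6, 7, 8, 9}; (ii) for each edge, some bag contains both endpoints; (iii) the bags containing any fixed vertex form a subtree. All hold, so the decomposition is valid with width 3 − 1 = 2.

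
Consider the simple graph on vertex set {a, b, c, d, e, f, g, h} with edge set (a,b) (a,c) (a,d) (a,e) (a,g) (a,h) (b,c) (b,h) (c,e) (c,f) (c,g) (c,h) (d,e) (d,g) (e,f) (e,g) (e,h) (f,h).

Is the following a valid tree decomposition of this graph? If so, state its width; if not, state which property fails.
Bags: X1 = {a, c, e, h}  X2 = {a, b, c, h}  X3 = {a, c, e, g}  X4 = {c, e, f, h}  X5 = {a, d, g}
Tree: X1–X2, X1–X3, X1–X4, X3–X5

A tree decomposition must satisfy three properties: every vertex lies in some bag; for every edge, both endpoints lie together in some bag; and for every vertex, the bags containing it form a connected subtree. Here edge (e,d) lies in no bag, so the decomposition is invalid.

No — edge (e,d) lies in no bag.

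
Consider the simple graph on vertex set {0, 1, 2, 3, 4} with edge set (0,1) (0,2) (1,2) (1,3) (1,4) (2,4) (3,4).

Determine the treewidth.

2

A width-2 tree decomposition is:
Bags: B1 = {1, 2, 4}  B2 = {0, 1, 2}  B3 = {1, 3, 4}
Tree: B1–B2, B1–B3
Each bag holds 3 vertices, so the decomposition has width 2, which upper-bounds the treewidth. Conversely, {0, 1, 2} is a clique of size 3, and the vertices of any clique must share a bag in every tree decomposition; so some bag has ≥ 3 vertices and tw(G) ≥ 2. The upper and lower bounds meet at 2, so that is the treewidth.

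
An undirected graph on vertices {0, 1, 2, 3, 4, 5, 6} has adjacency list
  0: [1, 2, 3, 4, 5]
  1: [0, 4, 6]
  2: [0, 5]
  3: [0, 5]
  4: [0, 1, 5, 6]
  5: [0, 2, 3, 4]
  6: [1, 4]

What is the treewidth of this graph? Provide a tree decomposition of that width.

Treewidth 2.
One optimal decomposition is:
Bags: B1 = {0, 1, 4}  B2 = {0, 4, 5}  B3 = {0, 3, 5}  B4 = {0, 2, 5}  B5 = {1, 4, 6}
Tree: B1–B2, B2–B3, B3–B4, B1–B5

Every bag has size at most 3, so the width is 3 − 1 = 2 and tw(G) ≤ 2. On the other hand G contains the 3-clique {0, 1, 4}. A clique must lie in a single bag of any decomposition, so no decomposition can have width below 2. Hence tw(G) = 2 exactly.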